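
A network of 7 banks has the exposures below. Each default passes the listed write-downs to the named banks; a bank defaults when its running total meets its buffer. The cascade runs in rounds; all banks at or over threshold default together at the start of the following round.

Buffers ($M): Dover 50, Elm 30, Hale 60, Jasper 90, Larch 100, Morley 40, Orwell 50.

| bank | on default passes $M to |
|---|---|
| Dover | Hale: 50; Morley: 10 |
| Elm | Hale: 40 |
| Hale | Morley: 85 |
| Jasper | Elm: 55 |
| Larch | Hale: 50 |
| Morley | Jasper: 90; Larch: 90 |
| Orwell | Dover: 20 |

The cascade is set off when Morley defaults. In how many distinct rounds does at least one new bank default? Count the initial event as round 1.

3

Round 1 — Morley defaults (initial).
  Jasper: +90 → 90 ≥ 90
  Larch: +90 → 90 < 100
Round 2 — Jasper defaults.
  Elm: +55 → 55 ≥ 30
Round 3 — Elm defaults.
  Hale: +40 → 40 < 60
No further defaults.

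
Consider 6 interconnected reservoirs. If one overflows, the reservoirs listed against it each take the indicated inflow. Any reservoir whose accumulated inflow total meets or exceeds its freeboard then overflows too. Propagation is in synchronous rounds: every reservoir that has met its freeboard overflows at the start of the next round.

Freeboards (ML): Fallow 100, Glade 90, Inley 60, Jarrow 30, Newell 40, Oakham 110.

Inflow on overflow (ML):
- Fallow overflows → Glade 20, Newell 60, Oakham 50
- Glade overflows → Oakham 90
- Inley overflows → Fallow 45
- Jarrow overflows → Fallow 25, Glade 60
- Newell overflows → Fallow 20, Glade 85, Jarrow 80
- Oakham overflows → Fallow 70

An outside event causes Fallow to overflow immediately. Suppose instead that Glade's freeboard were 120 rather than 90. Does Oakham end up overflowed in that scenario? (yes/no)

With Glade's freeboard at 120:
Round 1 — Fallow overflows (initial).
  Glade: +20 → 20 < 120
  Newell: +60 → 60 ≥ 40
  Oakham: +50 → 50 < 110
Round 2 — Newell overflows.
  Glade: +85 → 105 < 120
  Jarrow: +80 → 80 ≥ 30
Round 3 — Jarrow overflows.
  Glade: +60 → 165 ≥ 120
Round 4 — Glade overflows.
  Oakham: +90 → 140 ≥ 110
Round 5 — Oakham overflows.
No further overflows.

yes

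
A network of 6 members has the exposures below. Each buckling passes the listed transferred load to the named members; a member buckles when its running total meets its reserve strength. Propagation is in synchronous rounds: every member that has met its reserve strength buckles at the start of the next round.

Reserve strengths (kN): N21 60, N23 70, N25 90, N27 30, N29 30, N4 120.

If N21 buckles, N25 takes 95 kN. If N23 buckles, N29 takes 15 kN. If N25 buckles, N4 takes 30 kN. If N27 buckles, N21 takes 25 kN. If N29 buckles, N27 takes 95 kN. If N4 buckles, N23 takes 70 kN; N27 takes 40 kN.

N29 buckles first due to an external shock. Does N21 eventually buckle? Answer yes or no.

no

Round 1 — N29 buckles (initial).
  N27: +95 → 95 ≥ 30
Round 2 — N27 buckles.
  N21: +25 → 25 < 60
No further bucklings.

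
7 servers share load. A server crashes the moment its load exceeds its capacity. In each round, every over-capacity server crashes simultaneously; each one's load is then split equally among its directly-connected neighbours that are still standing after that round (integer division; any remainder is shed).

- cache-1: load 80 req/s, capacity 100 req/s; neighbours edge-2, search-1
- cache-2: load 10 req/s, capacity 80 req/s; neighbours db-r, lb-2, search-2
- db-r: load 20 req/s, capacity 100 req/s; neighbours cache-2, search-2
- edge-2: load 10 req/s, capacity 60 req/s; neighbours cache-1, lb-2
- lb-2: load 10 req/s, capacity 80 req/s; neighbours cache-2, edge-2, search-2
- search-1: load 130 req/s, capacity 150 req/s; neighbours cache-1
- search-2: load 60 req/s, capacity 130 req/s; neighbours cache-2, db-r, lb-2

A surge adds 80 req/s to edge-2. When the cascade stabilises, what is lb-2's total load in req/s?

55

Round 1 — edge-2 at 90 > 60. edge-2 crashes.
  edge-2 sheds 90 req/s to cache-1, lb-2: 45 each.
    cache-1: 80+45 = 125 > 100
    lb-2: 10+45 = 55 ≤ 80
Round 2 — cache-1 crashes.
  cache-1 sheds 125 req/s to search-1: 125 each.
    search-1: 130+125 = 255 > 150
Round 3 — search-1 crashes.
  search-1 sheds 255 req/s: no online neighbours, lost.
No further crashes.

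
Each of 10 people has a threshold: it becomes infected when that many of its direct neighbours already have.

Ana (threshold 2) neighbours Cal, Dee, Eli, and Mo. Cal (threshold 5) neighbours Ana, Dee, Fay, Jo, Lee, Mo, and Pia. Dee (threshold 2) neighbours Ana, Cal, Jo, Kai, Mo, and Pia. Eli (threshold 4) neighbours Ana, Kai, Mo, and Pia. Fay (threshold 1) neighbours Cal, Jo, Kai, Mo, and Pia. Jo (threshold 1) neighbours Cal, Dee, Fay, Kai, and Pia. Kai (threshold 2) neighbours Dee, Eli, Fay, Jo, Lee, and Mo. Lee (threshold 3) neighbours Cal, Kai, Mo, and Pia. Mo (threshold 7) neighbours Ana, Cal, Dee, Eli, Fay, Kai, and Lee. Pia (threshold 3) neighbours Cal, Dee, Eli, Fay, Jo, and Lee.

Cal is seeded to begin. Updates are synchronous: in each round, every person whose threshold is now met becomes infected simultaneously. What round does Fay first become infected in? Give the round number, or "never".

Round 1 — Cal becomes infected (initial).
Round 2 — checking thresholds:
  Ana: 1 of 4 neighbours < 2, not yet.
  Dee: 1 of 6 neighbours < 2, not yet.
  Fay: 1 of 5 neighbours ≥ 1, becomes infected.
  Jo: 1 of 5 neighbours ≥ 1, becomes infected.
  Lee: 1 of 4 neighbours < 3, not yet.
  Mo: 1 of 7 neighbours < 7, not yet.
  Pia: 1 of 6 neighbours < 3, not yet.
Round 3 — checking thresholds:
  Ana: 1 of 4 neighbours < 2, not yet.
  Dee: 2 of 6 neighbours ≥ 2, becomes infected.
  Kai: 2 of 6 neighbours ≥ 2, becomes infected.
  Lee: 1 of 4 neighbours < 3, not yet.
  Mo: 2 of 7 neighbours < 7, not yet.
  Pia: 3 of 6 neighbours ≥ 3, becomes infected.
Round 4 — checking thresholds:
  Ana: 2 of 4 neighbours ≥ 2, becomes infected.
  Eli: 2 of 4 neighbours < 4, not yet.
  Lee: 3 of 4 neighbours ≥ 3, becomes infected.
  Mo: 4 of 7 neighbours < 7, not yet.
Round 5 — no new infections; cascade stops.

2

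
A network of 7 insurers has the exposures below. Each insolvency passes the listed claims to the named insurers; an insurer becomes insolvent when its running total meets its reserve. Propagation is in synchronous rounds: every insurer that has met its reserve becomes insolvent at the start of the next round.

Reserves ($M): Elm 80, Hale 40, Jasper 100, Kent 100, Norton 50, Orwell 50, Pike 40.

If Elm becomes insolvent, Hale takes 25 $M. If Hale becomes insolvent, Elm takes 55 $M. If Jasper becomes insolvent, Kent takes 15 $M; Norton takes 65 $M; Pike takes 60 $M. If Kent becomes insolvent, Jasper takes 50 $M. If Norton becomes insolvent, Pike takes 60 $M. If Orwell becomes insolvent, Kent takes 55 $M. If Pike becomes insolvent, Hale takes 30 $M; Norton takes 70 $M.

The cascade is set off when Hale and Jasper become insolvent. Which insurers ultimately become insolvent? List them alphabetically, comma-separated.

Round 1 — Hale, Jasper become insolvent (initial).
  Elm: +55 → 55 < 80
  Kent: +15 → 15 < 100
  Norton: +65 → 65 ≥ 50
  Pike: +60 → 60 ≥ 40
Round 2 — Norton, Pike become insolvent.
No further insolvencies.

Hale, Jasper, Norton, Pike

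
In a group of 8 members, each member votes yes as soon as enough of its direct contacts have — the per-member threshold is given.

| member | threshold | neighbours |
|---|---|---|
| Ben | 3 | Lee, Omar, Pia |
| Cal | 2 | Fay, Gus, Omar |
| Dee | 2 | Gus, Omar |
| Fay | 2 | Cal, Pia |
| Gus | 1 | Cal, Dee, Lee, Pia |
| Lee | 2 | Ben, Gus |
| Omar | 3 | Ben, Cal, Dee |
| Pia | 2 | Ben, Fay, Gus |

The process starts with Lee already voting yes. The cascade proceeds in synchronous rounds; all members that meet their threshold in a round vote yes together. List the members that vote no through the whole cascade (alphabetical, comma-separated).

Ben, Cal, Dee, Fay, Omar, Pia

Round 1 — Lee votes yes (initial).
Round 2 — checking thresholds:
  Ben: 1 of 3 neighbours < 3, holds.
  Gus: 1 of 4 neighbours ≥ 1, votes yes.
Round 3 — no new yes votes; cascade stops.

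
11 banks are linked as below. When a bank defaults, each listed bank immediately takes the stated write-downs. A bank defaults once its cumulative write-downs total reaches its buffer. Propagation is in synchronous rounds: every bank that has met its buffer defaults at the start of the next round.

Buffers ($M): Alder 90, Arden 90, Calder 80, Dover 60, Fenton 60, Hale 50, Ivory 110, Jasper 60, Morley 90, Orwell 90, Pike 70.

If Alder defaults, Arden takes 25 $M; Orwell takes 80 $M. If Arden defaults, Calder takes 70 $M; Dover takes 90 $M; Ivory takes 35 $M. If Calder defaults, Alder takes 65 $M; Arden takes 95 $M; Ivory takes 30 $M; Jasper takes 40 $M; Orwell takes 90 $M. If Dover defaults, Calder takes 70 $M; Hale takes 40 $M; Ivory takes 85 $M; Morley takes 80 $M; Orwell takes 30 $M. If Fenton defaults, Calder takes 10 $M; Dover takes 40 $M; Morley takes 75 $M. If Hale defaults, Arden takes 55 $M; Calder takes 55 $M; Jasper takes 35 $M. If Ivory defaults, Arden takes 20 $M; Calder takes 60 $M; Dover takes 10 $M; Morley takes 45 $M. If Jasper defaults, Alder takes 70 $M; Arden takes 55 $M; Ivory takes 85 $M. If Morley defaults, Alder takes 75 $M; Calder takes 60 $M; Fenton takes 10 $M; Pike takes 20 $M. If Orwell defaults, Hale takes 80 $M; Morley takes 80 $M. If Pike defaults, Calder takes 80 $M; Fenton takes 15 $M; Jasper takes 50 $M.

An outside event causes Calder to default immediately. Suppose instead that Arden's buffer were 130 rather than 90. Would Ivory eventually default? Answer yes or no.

With Arden's buffer at 130:
Round 1 — Calder defaults (initial).
  Alder: +65 → 65 < 90
  Arden: +95 → 95 < 130
  Ivory: +30 → 30 < 110
  Jasper: +40 → 40 < 60
  Orwell: +90 → 90 ≥ 90
Round 2 — Orwell defaults.
  Hale: +80 → 80 ≥ 50
  Morley: +80 → 80 < 90
Round 3 — Hale defaults.
  Arden: +55 → 150 ≥ 130
  Jasper: +35 → 75 ≥ 60
Round 4 — Arden, Jasper default.
  Alder: +70 → 135 ≥ 90
  Dover: +90 → 90 ≥ 60
  Ivory: +35+85 → 150 ≥ 110
Round 5 — Alder, Dover, Ivory default.
  Morley: +80+45 → 205 ≥ 90
Round 6 — Morley defaults.
  Fenton: +10 → 10 < 60
  Pike: +20 → 20 < 70
No further defaults.

yes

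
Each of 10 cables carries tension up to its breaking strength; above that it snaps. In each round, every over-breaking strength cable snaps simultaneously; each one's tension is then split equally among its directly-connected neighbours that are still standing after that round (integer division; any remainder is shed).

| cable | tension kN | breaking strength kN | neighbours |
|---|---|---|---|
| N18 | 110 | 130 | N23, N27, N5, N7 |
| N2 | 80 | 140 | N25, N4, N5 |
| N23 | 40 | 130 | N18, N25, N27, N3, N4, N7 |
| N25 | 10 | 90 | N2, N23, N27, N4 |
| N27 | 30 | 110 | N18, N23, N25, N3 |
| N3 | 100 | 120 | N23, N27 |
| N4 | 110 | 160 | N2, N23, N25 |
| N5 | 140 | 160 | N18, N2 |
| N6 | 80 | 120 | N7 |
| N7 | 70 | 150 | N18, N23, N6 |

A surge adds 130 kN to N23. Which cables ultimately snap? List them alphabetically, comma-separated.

N18, N2, N23, N25, N27, N3, N4, N5

Round 1 — N23 at 170 > 130. N23 snaps.
  N23 sheds 170 kN to N18, N25, N27, N3, N4, N7: 28 each (2 lost).
    N18: 110+28 = 138 > 130
    N25: 10+28 = 38 ≤ 90
    N27: 30+28 = 58 ≤ 110
    N3: 100+28 = 128 > 120
    N4: 110+28 = 138 ≤ 160
    N7: 70+28 = 98 ≤ 150
Round 2 — N18, N3 snap.
  N18 sheds 138 kN to N27, N5, N7: 46 each.
    N27: 58+46 = 104 ≤ 110
    N5: 140+46 = 186 > 160
    N7: 98+46 = 144 ≤ 150
  N3 sheds 128 kN to N27: 128 each.
    N27: 104+128 = 232 > 110
Round 3 — N27, N5 snap.
  N27 sheds 232 kN to N25: 232 each.
    N25: 38+232 = 270 > 90
  N5 sheds 186 kN to N2: 186 each.
    N2: 80+186 = 266 > 140
Round 4 — N2, N25 snap.
  N2 sheds 266 kN to N4: 266 each.
    N4: 138+266 = 404 > 160
  N25 sheds 270 kN to N4: 270 each.
    N4: 404+270 = 674 > 160
Round 5 — N4 snaps.
  N4 sheds 674 kN: no online neighbours, lost.
No further breaks.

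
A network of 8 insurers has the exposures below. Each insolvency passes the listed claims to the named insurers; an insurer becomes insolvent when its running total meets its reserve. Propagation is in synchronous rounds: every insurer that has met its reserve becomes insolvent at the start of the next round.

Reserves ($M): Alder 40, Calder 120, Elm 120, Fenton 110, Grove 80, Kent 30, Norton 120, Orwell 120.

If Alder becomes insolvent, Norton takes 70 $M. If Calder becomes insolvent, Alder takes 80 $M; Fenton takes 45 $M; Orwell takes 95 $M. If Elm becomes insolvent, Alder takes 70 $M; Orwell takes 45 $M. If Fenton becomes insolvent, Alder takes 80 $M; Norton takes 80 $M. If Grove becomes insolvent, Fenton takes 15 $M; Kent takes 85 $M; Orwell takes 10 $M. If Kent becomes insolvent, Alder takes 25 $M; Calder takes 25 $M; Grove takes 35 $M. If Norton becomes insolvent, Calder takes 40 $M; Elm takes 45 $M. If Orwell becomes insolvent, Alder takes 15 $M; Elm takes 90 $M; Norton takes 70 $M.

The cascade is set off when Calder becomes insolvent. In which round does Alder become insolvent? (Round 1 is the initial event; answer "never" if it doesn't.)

Round 1 — Calder becomes insolvent (initial).
  Alder: +80 → 80 ≥ 40
  Fenton: +45 → 45 < 110
  Orwell: +95 → 95 < 120
Round 2 — Alder becomes insolvent.
  Norton: +70 → 70 < 120
No further insolvencies.

2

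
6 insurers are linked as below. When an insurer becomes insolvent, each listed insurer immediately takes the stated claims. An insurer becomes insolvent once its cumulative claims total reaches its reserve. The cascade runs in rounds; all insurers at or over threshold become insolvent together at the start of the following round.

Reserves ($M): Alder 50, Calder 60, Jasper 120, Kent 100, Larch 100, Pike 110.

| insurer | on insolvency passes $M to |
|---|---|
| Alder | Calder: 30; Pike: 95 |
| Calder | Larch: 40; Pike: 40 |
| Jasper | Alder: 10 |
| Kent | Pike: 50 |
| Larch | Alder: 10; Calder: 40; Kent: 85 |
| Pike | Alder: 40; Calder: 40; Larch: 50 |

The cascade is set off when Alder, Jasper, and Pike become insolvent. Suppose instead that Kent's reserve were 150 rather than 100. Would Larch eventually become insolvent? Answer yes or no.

no

With Kent's reserve at 150:
Round 1 — Alder, Jasper, Pike become insolvent (initial).
  Calder: +30+40 → 70 ≥ 60
  Larch: +50 → 50 < 100
Round 2 — Calder becomes insolvent.
  Larch: +40 → 90 < 100
No further insolvencies.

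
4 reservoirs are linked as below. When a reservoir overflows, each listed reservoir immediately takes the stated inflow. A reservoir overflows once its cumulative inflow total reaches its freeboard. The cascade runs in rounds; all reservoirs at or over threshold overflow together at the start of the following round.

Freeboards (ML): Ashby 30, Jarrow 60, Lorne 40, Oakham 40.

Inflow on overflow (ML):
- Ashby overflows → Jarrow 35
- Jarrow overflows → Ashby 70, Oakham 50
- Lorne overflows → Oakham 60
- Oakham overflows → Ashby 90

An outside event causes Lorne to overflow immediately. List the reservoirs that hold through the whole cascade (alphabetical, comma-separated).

Jarrow

Round 1 — Lorne overflows (initial).
  Oakham: +60 → 60 ≥ 40
Round 2 — Oakham overflows.
  Ashby: +90 → 90 ≥ 30
Round 3 — Ashby overflows.
  Jarrow: +35 → 35 < 60
No further overflows.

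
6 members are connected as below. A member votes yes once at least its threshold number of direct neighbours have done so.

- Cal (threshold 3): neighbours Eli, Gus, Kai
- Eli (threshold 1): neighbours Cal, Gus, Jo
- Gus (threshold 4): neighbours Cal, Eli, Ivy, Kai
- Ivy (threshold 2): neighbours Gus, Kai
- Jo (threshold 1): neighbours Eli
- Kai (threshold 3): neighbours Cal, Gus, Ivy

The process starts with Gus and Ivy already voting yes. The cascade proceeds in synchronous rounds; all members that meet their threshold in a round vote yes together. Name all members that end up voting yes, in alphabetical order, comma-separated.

Round 1 — Gus, Ivy vote yes (initial).
Round 2 — checking thresholds:
  Cal: 1 of 3 neighbours < 3, holds.
  Eli: 1 of 3 neighbours ≥ 1, votes yes.
  Kai: 2 of 3 neighbours < 3, holds.
Round 3 — checking thresholds:
  Cal: 2 of 3 neighbours < 3, holds.
  Jo: 1 of 1 neighbours ≥ 1, votes yes.
  Kai: 2 of 3 neighbours < 3, holds.
Round 4 — no new yes votes; cascade stops.

Eli, Gus, Ivy, Jo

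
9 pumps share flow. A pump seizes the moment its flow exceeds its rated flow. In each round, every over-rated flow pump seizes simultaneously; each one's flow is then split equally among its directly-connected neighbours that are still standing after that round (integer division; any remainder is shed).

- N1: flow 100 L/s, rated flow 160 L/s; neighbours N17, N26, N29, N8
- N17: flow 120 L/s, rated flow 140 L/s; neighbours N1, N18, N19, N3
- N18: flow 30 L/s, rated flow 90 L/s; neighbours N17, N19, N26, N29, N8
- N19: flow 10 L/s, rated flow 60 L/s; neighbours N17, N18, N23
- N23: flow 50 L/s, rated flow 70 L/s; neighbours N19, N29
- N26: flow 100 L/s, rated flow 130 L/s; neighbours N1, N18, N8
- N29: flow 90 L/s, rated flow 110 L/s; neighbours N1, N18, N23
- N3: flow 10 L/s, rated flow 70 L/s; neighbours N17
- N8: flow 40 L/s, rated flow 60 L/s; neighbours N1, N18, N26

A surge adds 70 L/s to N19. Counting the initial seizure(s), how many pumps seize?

Round 1 — N19 at 80 > 60. N19 seizes.
  N19 sheds 80 L/s to N17, N18, N23: 26 each (2 lost).
    N17: 120+26 = 146 > 140
    N18: 30+26 = 56 ≤ 90
    N23: 50+26 = 76 > 70
Round 2 — N17, N23 seize.
  N17 sheds 146 L/s to N1, N18, N3: 48 each (2 lost).
    N1: 100+48 = 148 ≤ 160
    N18: 56+48 = 104 > 90
    N3: 10+48 = 58 ≤ 70
  N23 sheds 76 L/s to N29: 76 each.
    N29: 90+76 = 166 > 110
Round 3 — N18, N29 seize.
  N18 sheds 104 L/s to N26, N8: 52 each.
    N26: 100+52 = 152 > 130
    N8: 40+52 = 92 > 60
  N29 sheds 166 L/s to N1: 166 each.
    N1: 148+166 = 314 > 160
Round 4 — N1, N26, N8 seize.
  N1 sheds 314 L/s: no online neighbours, lost.
  N26 sheds 152 L/s: no online neighbours, lost.
  N8 sheds 92 L/s: no online neighbours, lost.
No further seizures.

8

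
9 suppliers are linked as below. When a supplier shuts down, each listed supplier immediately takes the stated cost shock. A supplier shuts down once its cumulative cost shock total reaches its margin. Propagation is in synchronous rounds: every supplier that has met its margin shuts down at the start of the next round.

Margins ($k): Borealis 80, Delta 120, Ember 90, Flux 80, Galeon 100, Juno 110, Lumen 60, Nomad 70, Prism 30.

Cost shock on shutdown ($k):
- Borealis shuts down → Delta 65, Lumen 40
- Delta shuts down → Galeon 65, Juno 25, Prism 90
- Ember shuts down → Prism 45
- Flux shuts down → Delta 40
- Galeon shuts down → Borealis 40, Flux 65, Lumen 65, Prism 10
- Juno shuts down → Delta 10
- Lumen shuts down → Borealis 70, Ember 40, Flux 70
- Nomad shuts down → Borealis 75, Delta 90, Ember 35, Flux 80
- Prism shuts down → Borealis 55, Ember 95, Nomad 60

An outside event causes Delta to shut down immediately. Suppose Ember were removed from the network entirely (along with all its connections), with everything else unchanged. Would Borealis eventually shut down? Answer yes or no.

no

With Ember removed:
Round 1 — Delta shuts down (initial).
  Galeon: +65 → 65 < 100
  Juno: +25 → 25 < 110
  Prism: +90 → 90 ≥ 30
Round 2 — Prism shuts down.
  Borealis: +55 → 55 < 80
  Nomad: +60 → 60 < 70
No further shutdowns.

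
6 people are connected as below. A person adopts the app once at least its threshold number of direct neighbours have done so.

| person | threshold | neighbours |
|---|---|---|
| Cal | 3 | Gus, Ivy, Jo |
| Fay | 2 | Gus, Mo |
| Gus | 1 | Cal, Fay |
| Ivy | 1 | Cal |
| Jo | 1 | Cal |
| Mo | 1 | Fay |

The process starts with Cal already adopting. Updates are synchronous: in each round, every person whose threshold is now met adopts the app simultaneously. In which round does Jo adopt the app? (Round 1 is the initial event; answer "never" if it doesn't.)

2

Round 1 — Cal adopts the app (initial).
Round 2 — checking thresholds:
  Gus: 1 of 2 neighbours ≥ 1, adopts the app.
  Ivy: 1 of 1 neighbours ≥ 1, adopts the app.
  Jo: 1 of 1 neighbours ≥ 1, adopts the app.
Round 3 — no new adoptions; cascade stops.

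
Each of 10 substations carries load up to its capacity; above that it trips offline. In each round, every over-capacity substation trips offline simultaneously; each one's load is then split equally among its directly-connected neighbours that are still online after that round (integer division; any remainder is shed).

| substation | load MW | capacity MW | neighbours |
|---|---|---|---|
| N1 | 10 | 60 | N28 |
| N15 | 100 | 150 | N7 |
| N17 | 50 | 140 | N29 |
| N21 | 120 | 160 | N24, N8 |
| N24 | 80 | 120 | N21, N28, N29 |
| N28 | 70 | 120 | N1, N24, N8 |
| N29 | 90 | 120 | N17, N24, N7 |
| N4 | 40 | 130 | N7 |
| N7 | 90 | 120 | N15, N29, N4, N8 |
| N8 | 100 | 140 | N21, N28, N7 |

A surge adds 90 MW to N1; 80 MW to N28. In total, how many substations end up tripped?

9

Round 1 — N1 at 100 > 60; N28 at 150 > 120. N1, N28 trip offline.
  N1 sheds 100 MW: no online neighbours, lost.
  N28 sheds 150 MW to N24, N8: 75 each.
    N24: 80+75 = 155 > 120
    N8: 100+75 = 175 > 140
Round 2 — N24, N8 trip offline.
  N24 sheds 155 MW to N21, N29: 77 each (1 lost).
    N21: 120+77 = 197 > 160
    N29: 90+77 = 167 > 120
  N8 sheds 175 MW to N21, N7: 87 each (1 lost).
    N21: 197+87 = 284 > 160
    N7: 90+87 = 177 > 120
Round 3 — N21, N29, N7 trip offline.
  N21 sheds 284 MW: no online neighbours, lost.
  N29 sheds 167 MW to N17: 167 each.
    N17: 50+167 = 217 > 140
  N7 sheds 177 MW to N15, N4: 88 each (1 lost).
    N15: 100+88 = 188 > 150
    N4: 40+88 = 128 ≤ 130
Round 4 — N15, N17 trip offline.
  N15 sheds 188 MW: no online neighbours, lost.
  N17 sheds 217 MW: no online neighbours, lost.
No further trips.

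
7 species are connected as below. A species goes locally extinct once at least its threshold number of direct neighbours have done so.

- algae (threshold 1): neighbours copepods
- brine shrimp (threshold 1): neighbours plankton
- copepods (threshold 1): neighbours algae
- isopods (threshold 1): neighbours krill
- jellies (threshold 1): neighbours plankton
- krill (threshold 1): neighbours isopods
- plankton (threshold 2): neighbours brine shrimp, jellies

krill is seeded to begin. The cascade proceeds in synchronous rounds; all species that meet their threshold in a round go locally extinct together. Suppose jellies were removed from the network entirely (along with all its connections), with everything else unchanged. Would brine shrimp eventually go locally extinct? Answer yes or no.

With jellies removed:
Round 1 — krill goes locally extinct (initial).
Round 2 — checking thresholds:
  isopods: 1 of 1 neighbours ≥ 1, goes locally extinct.
Round 3 — no new extinctions; cascade stops.

no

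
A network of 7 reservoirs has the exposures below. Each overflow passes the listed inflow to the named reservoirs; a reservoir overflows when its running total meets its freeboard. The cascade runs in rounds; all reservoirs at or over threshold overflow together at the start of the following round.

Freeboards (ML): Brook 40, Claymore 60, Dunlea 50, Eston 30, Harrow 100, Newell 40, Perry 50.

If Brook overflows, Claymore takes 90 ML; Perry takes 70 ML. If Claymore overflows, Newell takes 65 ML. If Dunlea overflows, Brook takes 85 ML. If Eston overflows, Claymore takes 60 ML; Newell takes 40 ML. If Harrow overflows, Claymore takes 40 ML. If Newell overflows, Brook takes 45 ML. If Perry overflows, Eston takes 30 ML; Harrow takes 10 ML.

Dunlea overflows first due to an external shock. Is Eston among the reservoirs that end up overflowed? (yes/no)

yes

Round 1 — Dunlea overflows (initial).
  Brook: +85 → 85 ≥ 40
Round 2 — Brook overflows.
  Claymore: +90 → 90 ≥ 60
  Perry: +70 → 70 ≥ 50
Round 3 — Claymore, Perry overflow.
  Eston: +30 → 30 ≥ 30
  Harrow: +10 → 10 < 100
  Newell: +65 → 65 ≥ 40
Round 4 — Eston, Newell overflow.
No further overflows.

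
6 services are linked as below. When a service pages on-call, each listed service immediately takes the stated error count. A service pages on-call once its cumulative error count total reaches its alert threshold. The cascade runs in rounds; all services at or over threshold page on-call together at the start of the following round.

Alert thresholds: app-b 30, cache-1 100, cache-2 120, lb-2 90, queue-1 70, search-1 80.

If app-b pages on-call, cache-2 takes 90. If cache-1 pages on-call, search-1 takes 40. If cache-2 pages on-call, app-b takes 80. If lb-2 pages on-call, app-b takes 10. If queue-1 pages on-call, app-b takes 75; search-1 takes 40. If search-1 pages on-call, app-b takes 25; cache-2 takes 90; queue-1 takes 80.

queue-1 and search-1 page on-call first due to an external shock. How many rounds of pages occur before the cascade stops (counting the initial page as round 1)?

3

Round 1 — queue-1, search-1 page on-call (initial).
  app-b: +75+25 → 100 ≥ 30
  cache-2: +90 → 90 < 120
Round 2 — app-b pages on-call.
  cache-2: +90 → 180 ≥ 120
Round 3 — cache-2 pages on-call.
No further pages.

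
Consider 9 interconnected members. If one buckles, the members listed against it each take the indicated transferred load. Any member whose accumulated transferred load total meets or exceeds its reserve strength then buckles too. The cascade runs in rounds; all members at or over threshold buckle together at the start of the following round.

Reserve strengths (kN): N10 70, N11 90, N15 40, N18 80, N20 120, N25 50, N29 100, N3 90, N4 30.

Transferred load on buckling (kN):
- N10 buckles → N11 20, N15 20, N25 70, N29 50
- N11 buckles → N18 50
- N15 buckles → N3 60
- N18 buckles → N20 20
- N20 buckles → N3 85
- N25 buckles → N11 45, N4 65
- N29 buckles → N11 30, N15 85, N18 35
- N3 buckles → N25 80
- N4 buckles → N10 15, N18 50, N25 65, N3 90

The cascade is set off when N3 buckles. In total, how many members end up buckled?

Round 1 — N3 buckles (initial).
  N25: +80 → 80 ≥ 50
Round 2 — N25 buckles.
  N11: +45 → 45 < 90
  N4: +65 → 65 ≥ 30
Round 3 — N4 buckles.
  N10: +15 → 15 < 70
  N18: +50 → 50 < 80
No further bucklings.

3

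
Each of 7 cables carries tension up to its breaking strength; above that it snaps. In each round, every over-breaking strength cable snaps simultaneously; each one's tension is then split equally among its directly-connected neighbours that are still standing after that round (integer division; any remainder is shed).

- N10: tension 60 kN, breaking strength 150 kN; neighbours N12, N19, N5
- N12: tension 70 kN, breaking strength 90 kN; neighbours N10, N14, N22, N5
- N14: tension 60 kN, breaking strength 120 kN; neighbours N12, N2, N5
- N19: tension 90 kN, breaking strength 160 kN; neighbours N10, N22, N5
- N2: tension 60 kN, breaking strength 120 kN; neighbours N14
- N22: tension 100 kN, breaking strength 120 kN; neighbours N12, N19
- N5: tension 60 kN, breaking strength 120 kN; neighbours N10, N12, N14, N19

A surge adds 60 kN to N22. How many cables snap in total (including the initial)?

Round 1 — N22 at 160 > 120. N22 snaps.
  N22 sheds 160 kN to N12, N19: 80 each.
    N12: 70+80 = 150 > 90
    N19: 90+80 = 170 > 160
Round 2 — N12, N19 snap.
  N12 sheds 150 kN to N10, N14, N5: 50 each.
    N10: 60+50 = 110 ≤ 150
    N14: 60+50 = 110 ≤ 120
    N5: 60+50 = 110 ≤ 120
  N19 sheds 170 kN to N10, N5: 85 each.
    N10: 110+85 = 195 > 150
    N5: 110+85 = 195 > 120
Round 3 — N10, N5 snap.
  N10 sheds 195 kN: no online neighbours, lost.
  N5 sheds 195 kN to N14: 195 each.
    N14: 110+195 = 305 > 120
Round 4 — N14 snaps.
  N14 sheds 305 kN to N2: 305 each.
    N2: 60+305 = 365 > 120
Round 5 — N2 snaps.
  N2 sheds 365 kN: no online neighbours, lost.
No further breaks.

7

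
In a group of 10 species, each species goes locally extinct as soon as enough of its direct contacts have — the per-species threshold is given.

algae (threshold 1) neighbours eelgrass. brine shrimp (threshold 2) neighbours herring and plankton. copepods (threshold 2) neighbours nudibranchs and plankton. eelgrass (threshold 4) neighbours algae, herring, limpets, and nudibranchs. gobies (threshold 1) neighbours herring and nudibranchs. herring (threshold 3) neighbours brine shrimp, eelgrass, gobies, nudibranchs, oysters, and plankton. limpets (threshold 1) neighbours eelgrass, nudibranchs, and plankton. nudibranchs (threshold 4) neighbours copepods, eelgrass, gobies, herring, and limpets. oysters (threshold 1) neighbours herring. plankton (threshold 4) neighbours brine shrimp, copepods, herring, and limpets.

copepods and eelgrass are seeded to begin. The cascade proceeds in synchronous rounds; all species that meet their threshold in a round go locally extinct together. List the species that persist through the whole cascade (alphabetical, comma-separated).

Round 1 — copepods, eelgrass go locally extinct (initial).
Round 2 — checking thresholds:
  algae: 1 of 1 neighbours ≥ 1, goes locally extinct.
  herring: 1 of 6 neighbours < 3, holds.
  limpets: 1 of 3 neighbours ≥ 1, goes locally extinct.
  nudibranchs: 2 of 5 neighbours < 4, holds.
  plankton: 1 of 4 neighbours < 4, holds.
Round 3 — no new extinctions; cascade stops.

brine shrimp, gobies, herring, nudibranchs, oysters, plankton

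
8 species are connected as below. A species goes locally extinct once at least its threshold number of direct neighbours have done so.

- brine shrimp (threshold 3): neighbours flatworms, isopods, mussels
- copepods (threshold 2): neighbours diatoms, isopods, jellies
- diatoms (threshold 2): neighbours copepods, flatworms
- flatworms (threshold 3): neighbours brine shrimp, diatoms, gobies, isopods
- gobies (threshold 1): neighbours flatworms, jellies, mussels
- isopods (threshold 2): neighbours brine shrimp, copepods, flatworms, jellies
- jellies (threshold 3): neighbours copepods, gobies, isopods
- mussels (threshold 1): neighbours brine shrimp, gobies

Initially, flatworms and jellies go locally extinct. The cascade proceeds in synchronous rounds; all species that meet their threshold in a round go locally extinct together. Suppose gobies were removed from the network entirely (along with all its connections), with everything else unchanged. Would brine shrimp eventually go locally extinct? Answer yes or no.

With gobies removed:
Round 1 — flatworms, jellies go locally extinct (initial).
Round 2 — checking thresholds:
  brine shrimp: 1 of 3 neighbours < 3, not yet.
  copepods: 1 of 3 neighbours < 2, not yet.
  diatoms: 1 of 2 neighbours < 2, not yet.
  isopods: 2 of 4 neighbours ≥ 2, goes locally extinct.
Round 3 — checking thresholds:
  brine shrimp: 2 of 3 neighbours < 3, not yet.
  copepods: 2 of 3 neighbours ≥ 2, goes locally extinct.
  diatoms: 1 of 2 neighbours < 2, not yet.
Round 4 — checking thresholds:
  brine shrimp: 2 of 3 neighbours < 3, not yet.
  diatoms: 2 of 2 neighbours ≥ 2, goes locally extinct.
Round 5 — no new extinctions; cascade stops.

no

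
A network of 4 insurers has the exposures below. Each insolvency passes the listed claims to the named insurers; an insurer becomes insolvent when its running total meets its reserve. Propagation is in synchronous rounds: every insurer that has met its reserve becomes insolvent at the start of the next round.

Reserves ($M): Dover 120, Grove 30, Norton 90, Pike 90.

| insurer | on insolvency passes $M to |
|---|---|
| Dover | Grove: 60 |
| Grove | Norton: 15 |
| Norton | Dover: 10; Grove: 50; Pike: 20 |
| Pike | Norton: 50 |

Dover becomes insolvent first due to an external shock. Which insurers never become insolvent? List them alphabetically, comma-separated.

Norton, Pike

Round 1 — Dover becomes insolvent (initial).
  Grove: +60 → 60 ≥ 30
Round 2 — Grove becomes insolvent.
  Norton: +15 → 15 < 90
No further insolvencies.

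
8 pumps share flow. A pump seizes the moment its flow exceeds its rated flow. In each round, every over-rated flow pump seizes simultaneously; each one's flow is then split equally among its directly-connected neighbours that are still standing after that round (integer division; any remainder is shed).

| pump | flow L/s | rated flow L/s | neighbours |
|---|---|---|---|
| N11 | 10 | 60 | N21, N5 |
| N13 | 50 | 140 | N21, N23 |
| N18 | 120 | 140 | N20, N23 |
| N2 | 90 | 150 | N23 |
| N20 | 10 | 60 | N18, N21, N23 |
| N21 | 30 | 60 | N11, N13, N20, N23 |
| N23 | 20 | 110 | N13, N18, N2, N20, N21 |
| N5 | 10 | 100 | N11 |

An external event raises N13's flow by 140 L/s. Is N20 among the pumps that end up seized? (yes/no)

yes

Round 1 — N13 at 190 > 140. N13 seizes.
  N13 sheds 190 L/s to N21, N23: 95 each.
    N21: 30+95 = 125 > 60
    N23: 20+95 = 115 > 110
Round 2 — N21, N23 seize.
  N21 sheds 125 L/s to N11, N20: 62 each (1 lost).
    N11: 10+62 = 72 > 60
    N20: 10+62 = 72 > 60
  N23 sheds 115 L/s to N18, N2, N20: 38 each (1 lost).
    N18: 120+38 = 158 > 140
    N2: 90+38 = 128 ≤ 150
    N20: 72+38 = 110 > 60
Round 3 — N11, N18, N20 seize.
  N11 sheds 72 L/s to N5: 72 each.
    N5: 10+72 = 82 ≤ 100
  N18 sheds 158 L/s: no online neighbours, lost.
  N20 sheds 110 L/s: no online neighbours, lost.
No further seizures.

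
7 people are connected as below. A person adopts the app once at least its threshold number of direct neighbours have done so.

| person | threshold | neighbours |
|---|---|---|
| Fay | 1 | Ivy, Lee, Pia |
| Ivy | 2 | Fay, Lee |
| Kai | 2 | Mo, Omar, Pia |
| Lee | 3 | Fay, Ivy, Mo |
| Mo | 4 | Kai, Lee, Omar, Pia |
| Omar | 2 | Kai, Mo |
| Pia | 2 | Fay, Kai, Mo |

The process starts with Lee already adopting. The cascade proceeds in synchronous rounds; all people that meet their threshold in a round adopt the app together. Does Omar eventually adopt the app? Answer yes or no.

no

Round 1 — Lee adopts the app (initial).
Round 2 — checking thresholds:
  Fay: 1 of 3 neighbours ≥ 1, adopts the app.
  Ivy: 1 of 2 neighbours < 2, not yet.
  Mo: 1 of 4 neighbours < 4, not yet.
Round 3 — checking thresholds:
  Ivy: 2 of 2 neighbours ≥ 2, adopts the app.
  Mo: 1 of 4 neighbours < 4, not yet.
  Pia: 1 of 3 neighbours < 2, not yet.
Round 4 — no new adoptions; cascade stops.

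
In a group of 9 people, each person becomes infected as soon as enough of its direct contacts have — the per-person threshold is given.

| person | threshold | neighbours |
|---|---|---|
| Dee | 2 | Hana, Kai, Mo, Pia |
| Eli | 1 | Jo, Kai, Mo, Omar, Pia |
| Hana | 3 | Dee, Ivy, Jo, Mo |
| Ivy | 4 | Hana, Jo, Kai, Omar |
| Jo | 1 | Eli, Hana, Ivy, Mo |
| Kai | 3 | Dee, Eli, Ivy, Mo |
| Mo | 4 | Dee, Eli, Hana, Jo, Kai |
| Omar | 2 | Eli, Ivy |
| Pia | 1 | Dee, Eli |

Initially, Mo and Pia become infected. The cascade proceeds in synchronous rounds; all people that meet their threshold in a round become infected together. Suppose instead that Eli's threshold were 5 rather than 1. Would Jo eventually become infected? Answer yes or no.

yes

With Eli's threshold at 5:
Round 1 — Mo, Pia become infected (initial).
Round 2 — checking thresholds:
  Dee: 2 of 4 neighbours ≥ 2, becomes infected.
  Eli: 2 of 5 neighbours < 5, below threshold.
  Hana: 1 of 4 neighbours < 3, below threshold.
  Jo: 1 of 4 neighbours ≥ 1, becomes infected.
  Kai: 1 of 4 neighbours < 3, below threshold.
Round 3 — checking thresholds:
  Eli: 3 of 5 neighbours < 5, below threshold.
  Hana: 3 of 4 neighbours ≥ 3, becomes infected.
  Ivy: 1 of 4 neighbours < 4, below threshold.
  Kai: 2 of 4 neighbours < 3, below threshold.
Round 4 — no new infections; cascade stops.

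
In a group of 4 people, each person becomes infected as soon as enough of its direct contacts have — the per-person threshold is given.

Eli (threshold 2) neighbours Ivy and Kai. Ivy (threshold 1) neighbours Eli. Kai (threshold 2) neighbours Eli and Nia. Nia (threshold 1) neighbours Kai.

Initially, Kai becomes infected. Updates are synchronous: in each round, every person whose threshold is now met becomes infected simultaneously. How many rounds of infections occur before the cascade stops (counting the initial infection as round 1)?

2

Round 1 — Kai becomes infected (initial).
Round 2 — checking thresholds:
  Eli: 1 of 2 neighbours < 2, not yet.
  Nia: 1 of 1 neighbours ≥ 1, becomes infected.
Round 3 — no new infections; cascade stops.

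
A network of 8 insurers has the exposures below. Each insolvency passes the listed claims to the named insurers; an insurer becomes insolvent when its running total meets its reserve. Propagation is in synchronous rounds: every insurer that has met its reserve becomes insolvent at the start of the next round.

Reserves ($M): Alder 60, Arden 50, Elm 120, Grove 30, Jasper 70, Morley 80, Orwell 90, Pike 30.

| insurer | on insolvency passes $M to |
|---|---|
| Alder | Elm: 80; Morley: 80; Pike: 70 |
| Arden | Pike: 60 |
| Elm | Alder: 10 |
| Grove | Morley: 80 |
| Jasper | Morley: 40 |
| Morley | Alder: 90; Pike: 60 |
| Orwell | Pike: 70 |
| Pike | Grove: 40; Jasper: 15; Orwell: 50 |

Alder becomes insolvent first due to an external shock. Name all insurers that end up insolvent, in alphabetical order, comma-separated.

Alder, Grove, Morley, Pike

Round 1 — Alder becomes insolvent (initial).
  Elm: +80 → 80 < 120
  Morley: +80 → 80 ≥ 80
  Pike: +70 → 70 ≥ 30
Round 2 — Morley, Pike become insolvent.
  Grove: +40 → 40 ≥ 30
  Jasper: +15 → 15 < 70
  Orwell: +50 → 50 < 90
Round 3 — Grove becomes insolvent.
No further insolvencies.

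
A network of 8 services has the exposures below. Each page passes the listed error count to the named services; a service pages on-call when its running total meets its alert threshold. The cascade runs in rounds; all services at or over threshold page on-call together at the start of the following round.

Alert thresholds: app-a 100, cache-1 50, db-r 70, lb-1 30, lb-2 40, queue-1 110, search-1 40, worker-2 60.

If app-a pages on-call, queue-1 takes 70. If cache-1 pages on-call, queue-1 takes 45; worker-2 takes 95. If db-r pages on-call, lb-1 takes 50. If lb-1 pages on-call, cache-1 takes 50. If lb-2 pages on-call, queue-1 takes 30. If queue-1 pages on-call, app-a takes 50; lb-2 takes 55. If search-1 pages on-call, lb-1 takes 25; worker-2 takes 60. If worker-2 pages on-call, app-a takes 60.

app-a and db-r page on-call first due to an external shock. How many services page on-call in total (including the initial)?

Round 1 — app-a, db-r page on-call (initial).
  lb-1: +50 → 50 ≥ 30
  queue-1: +70 → 70 < 110
Round 2 — lb-1 pages on-call.
  cache-1: +50 → 50 ≥ 50
Round 3 — cache-1 pages on-call.
  queue-1: +45 → 115 ≥ 110
  worker-2: +95 → 95 ≥ 60
Round 4 — queue-1, worker-2 page on-call.
  lb-2: +55 → 55 ≥ 40
Round 5 — lb-2 pages on-call.
No further pages.

7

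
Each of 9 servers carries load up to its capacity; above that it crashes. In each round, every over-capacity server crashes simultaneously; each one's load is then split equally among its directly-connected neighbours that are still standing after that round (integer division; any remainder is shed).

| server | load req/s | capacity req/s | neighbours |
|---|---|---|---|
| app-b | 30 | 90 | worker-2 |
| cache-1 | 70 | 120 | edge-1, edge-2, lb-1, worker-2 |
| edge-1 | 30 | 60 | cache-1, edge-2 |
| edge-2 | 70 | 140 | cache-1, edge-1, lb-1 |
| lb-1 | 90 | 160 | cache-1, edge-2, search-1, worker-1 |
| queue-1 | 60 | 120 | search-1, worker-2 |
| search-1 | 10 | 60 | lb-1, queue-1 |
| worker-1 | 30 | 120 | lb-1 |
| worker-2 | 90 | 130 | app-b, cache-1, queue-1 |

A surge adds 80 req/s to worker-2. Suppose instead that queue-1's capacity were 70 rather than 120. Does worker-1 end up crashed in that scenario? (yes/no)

yes

With queue-1's capacity at 70:
Round 1 — worker-2 at 170 > 130. worker-2 crashes.
  worker-2 sheds 170 req/s to app-b, cache-1, queue-1: 56 each (2 lost).
    app-b: 30+56 = 86 ≤ 90
    cache-1: 70+56 = 126 > 120
    queue-1: 60+56 = 116 > 70
Round 2 — cache-1, queue-1 crash.
  cache-1 sheds 126 req/s to edge-1, edge-2, lb-1: 42 each.
    edge-1: 30+42 = 72 > 60
    edge-2: 70+42 = 112 ≤ 140
    lb-1: 90+42 = 132 ≤ 160
  queue-1 sheds 116 req/s to search-1: 116 each.
    search-1: 10+116 = 126 > 60
Round 3 — edge-1, search-1 crash.
  edge-1 sheds 72 req/s to edge-2: 72 each.
    edge-2: 112+72 = 184 > 140
  search-1 sheds 126 req/s to lb-1: 126 each.
    lb-1: 132+126 = 258 > 160
Round 4 — edge-2, lb-1 crash.
  edge-2 sheds 184 req/s: no online neighbours, lost.
  lb-1 sheds 258 req/s to worker-1: 258 each.
    worker-1: 30+258 = 288 > 120
Round 5 — worker-1 crashes.
  worker-1 sheds 288 req/s: no online neighbours, lost.
No further crashes.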